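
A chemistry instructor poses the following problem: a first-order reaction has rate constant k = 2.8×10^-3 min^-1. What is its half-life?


t½ = ln2/k = 0.693147/(2.8×10^-3 min^-1)
= 247.6 min

247.6 min


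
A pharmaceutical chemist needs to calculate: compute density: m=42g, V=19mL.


ρ = mass/volume
= 42/19
= 2.211 g/mL

2.211 g/mL


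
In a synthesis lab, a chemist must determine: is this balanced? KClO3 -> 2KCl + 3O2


Equation: KClO3 -> 2KCl + 3O2
Check atoms: Cl: 1≠2, K: 1≠2, O: 3≠6
Not balanced

No, not balanced


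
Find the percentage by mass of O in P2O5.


M(P2O5) = 2×30.97 + 5×16.0 = 141.94 g/mol
Mass of O = 5 × 16.0 = 80.00 g/mol
% O = 80.00/141.94 × 100 = 56.36%

56.36%


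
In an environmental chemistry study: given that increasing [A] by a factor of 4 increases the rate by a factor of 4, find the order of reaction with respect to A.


rate ∝ [A]^n
4^n = 4 → n = 1
Order in A: 1

1


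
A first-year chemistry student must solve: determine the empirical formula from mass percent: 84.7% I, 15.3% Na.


Assume 100 g sample. Moles of each element:
  I: 84.7/126.9 = 0.667 mol
  Na: 15.3/22.99 = 0.666 mol
Divide by smallest (0.666):
  I: 0.667/0.666 = 1.0
  Na: 0.666/0.666 = 1.0
Empirical formula: NaI

NaI


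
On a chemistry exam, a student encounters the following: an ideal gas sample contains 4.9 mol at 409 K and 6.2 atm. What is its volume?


PV = nRT  (R = 0.08206 L·atm/(mol·K))
V = nRT/P = 4.9×0.08206×409/6.2
= 26.525 L

26.525 L


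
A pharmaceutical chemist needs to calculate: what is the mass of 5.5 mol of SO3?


M(SO3) = 80.07 g/mol
mass = n × M = 5.5 × 80.07 = 440.39 g

440.39 g


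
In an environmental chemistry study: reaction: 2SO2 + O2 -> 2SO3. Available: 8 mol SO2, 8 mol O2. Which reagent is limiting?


Mole ratio available / coefficient:
  SO2: 8/2 = 4.000
  O2: 8/1 = 8.000
Smaller ratio is limiting.

SO2


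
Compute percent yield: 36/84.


% yield = actual/theoretical × 100
= 36/84 × 100
= 42.86%

42.86%


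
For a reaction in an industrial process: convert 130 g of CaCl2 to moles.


M(CaCl2) = 110.98 g/mol
n = mass/M = 130/110.98 = 1.1714 mol

1.1714 mol


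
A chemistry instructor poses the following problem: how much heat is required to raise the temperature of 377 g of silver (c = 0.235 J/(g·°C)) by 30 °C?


q = mcΔT = 377 × 0.235 × 30
= 2657.85 J

2657.85 J


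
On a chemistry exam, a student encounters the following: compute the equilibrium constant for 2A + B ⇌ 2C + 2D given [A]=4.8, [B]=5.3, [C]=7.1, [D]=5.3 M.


Kc = [C]^2[D]^2/([A]^2[B])
= (7.1^2 × 5.3^2)/(4.8^2 × 5.3^1)
= 1416.0169/122.112
= 11.60

11.60


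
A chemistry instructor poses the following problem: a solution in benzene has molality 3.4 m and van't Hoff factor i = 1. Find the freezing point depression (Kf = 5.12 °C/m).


ΔTf = Kf × m × i
= 5.12 × 3.4 × 1
= 17.408 °C

17.408 °C


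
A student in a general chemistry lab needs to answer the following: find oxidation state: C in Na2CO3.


2(+1) + x + 3(-2) = 0, so x = +4
Oxidation number: +4

+4


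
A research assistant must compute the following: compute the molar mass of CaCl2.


M(CaCl2) = 1×40.08 + 2×35.45
= 40.08 + 70.9
= 110.98 g/mol

110.98 g/mol


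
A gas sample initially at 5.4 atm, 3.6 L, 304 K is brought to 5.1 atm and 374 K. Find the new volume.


P1V1/T1 = P2V2/T2
V2 = P1V1T2/(T1P2)
= 5.4×3.6×374/(304×5.1)
= 4.689 L

4.689 L


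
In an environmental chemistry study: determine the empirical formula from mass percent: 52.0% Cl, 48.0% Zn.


Assume 100 g sample. Moles of each element:
  Cl: 52.0/35.45 = 1.467 mol
  Zn: 48.0/65.38 = 0.734 mol
Divide by smallest (0.734):
  Cl: 1.467/0.734 = 2.0
  Zn: 0.734/0.734 = 1.0
Empirical formula: ZnCl2

ZnCl2


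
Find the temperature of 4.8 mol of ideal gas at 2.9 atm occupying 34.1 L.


PV = nRT  (R = 0.08206 L·atm/(mol·K))
T = PV/(nR) = 2.9×34.1/(4.8×0.08206)
= 98.89/0.393888
= 251.06 K

251.06 K


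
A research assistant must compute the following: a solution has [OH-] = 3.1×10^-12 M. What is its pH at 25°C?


pOH = -log10([OH-]) = -log10(3.1×10^-12)
= 12 - log10(3.1) = 11.51
pH = 14 - pOH = 14 - 11.51 = 2.49

2.49


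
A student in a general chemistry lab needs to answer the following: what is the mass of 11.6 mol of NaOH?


M(NaOH) = 40.0 g/mol
mass = n × M = 11.6 × 40.0 = 464.00 g

464.00 g


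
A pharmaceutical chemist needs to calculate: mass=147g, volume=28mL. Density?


ρ = mass/volume
= 147/28
= 5.25 g/mL

5.25 g/mL


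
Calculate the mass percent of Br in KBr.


M(KBr) = 1×39.1 + 1×79.9 = 119.00 g/mol
Mass of Br = 1 × 79.9 = 79.90 g/mol
% Br = 79.90/119.00 × 100 = 67.14%

67.14%


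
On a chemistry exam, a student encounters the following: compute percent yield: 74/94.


% yield = actual/theoretical × 100
= 74/94 × 100
= 78.72%

78.72%


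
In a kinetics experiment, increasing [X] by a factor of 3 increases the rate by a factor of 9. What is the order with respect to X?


rate ∝ [X]^n
3^n = 9 → n = 2
Order in X: 2

2


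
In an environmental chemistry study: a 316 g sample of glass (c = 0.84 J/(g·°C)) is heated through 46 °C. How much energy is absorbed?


q = mcΔT = 316 × 0.84 × 46
= 12210.24 J

12210.24 J


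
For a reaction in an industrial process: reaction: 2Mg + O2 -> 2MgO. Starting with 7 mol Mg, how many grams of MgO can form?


Mole ratio MgO:Mg = 2:2
n(MgO) = 7 × 2/2 = 7.000 mol
mass = 7.000 × 40.31 = 282.17 g

282.17 g


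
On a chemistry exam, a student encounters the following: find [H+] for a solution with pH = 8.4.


[H+] = 10^(-pH) = 10^(-8.4)
= 3.98×10^-9 M

3.98×10^-9 M


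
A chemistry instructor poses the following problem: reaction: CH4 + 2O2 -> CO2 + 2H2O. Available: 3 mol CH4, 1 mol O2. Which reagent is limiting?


Mole ratio available / coefficient:
  CH4: 3/1 = 3.000
  O2: 1/2 = 0.500
Smaller ratio is limiting.

O2


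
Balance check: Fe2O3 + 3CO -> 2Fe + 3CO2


Equation: Fe2O3 + 3CO -> 2Fe + 3CO2
Check atoms: C: 3=3, Fe: 2=2, O: 6=6
Balanced

Yes, balanced


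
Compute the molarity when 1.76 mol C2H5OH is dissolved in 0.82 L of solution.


M = n/V = 1.76/0.82 = 2.146 mol/L

2.146 M


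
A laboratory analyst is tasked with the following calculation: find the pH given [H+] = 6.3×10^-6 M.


pH = -log10([H+]) = -log10(6.3×10^-6)
= 6 - log10(6.3)
= 6 - 0.8
= 5.2

5.2


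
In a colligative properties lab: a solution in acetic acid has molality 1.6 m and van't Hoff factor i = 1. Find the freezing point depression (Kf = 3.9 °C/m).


ΔTf = Kf × m × i
= 3.9 × 1.6 × 1
= 6.24 °C

6.24 °C


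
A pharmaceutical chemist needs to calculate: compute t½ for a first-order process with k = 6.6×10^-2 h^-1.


t½ = ln2/k = 0.693147/(6.6×10^-2 h^-1)
= 10.50 h

10.50 h


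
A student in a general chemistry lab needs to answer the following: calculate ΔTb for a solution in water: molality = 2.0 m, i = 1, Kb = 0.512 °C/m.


ΔTb = Kb × m × i
= 0.512 × 2.0 × 1
= 1.024 °C

1.024 °C


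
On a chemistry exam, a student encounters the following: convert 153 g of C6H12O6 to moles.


M(C6H12O6) = 180.16 g/mol
n = mass/M = 153/180.16 = 0.8492 mol

0.8492 mol


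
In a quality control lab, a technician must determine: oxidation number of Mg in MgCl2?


Group 2 metal: +2
Oxidation number: +2

+2


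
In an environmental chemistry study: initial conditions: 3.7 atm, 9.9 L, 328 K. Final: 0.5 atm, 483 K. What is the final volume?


P1V1/T1 = P2V2/T2
V2 = P1V1T2/(T1P2)
= 3.7×9.9×483/(328×0.5)
= 107.88 L

107.88 L


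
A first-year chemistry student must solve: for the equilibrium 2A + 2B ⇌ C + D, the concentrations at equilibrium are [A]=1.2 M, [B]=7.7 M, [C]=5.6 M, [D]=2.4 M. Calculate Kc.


Kc = [C][D]/([A]^2[B]^2)
= (5.6^1 × 2.4^1)/(1.2^2 × 7.7^2)
= 13.44/85.3776
= 0.1574

0.1574


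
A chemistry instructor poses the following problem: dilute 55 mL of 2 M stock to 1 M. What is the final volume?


C1V1 = C2V2
2 × 55 = 1 × V2
V2 = 110/1 = 110.0 mL

110.0 mL


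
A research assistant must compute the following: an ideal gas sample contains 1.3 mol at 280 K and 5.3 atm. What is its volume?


PV = nRT  (R = 0.08206 L·atm/(mol·K))
V = nRT/P = 1.3×0.08206×280/5.3
= 5.636 L

5.636 L


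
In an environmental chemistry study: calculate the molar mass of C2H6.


M(C2H6) = 2×12.01 + 6×1.008
= 24.02 + 6.05
= 30.07 g/mol

30.07 g/mol


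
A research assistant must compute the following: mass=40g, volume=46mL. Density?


ρ = mass/volume
= 40/46
= 0.87 g/mL

0.87 g/mL


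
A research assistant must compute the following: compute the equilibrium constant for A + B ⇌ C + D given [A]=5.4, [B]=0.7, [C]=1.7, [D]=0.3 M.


Kc = [C][D]/([A][B])
= (1.7^1 × 0.3^1)/(5.4^1 × 0.7^1)
= 0.51/3.78
= 0.1349

0.1349


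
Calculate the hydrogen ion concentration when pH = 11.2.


[H+] = 10^(-pH) = 10^(-11.2)
= 6.31×10^-12 M

6.31×10^-12 M


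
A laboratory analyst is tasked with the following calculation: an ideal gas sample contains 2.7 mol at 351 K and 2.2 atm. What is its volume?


PV = nRT  (R = 0.08206 L·atm/(mol·K))
V = nRT/P = 2.7×0.08206×351/2.2
= 35.349 L

35.349 L


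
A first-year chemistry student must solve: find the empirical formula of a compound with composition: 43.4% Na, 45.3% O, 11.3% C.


Assume 100 g sample. Moles of each element:
  Na: 43.4/22.99 = 1.888 mol
  O: 45.3/16.0 = 2.831 mol
  C: 11.3/12.01 = 0.941 mol
Divide by smallest (0.941):
  Na: 1.888/0.941 = 2.01
  O: 2.831/0.941 = 3.01
  C: 0.941/0.941 = 1.0
Empirical formula: Na2CO3

Na2CO3


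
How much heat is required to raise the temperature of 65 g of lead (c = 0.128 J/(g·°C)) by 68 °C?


q = mcΔT = 65 × 0.128 × 68
= 565.76 J

565.76 J


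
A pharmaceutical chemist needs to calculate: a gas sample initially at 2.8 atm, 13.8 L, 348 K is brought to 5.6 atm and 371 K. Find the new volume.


P1V1/T1 = P2V2/T2
V2 = P1V1T2/(T1P2)
= 2.8×13.8×371/(348×5.6)
= 7.356 L

7.356 L


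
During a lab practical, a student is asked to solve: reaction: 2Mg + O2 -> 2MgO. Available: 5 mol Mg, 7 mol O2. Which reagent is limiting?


Mole ratio available / coefficient:
  Mg: 5/2 = 2.500
  O2: 7/1 = 7.000
Smaller ratio is limiting.

Mg


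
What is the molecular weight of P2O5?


M(P2O5) = 2×30.97 + 5×16.0
= 61.94 + 80.0
= 141.94 g/mol

141.94 g/mol


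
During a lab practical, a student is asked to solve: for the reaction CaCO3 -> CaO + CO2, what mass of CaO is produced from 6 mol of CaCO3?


Mole ratio CaO:CaCO3 = 1:1
n(CaO) = 6 × 1/1 = 6.000 mol
mass = 6.000 × 56.08 = 336.48 g

336.48 g


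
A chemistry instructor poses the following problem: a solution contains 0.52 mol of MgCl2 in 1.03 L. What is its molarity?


M = n/V = 0.52/1.03 = 0.505 mol/L

0.505 M


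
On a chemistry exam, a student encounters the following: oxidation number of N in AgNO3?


(+1) + x + 3(-2) = 0, so x = +5
Oxidation number: +5

+5


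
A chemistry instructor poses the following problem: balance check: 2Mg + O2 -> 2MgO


Equation: 2Mg + O2 -> 2MgO
Check atoms: Mg: 2=2, O: 2=2
Balanced

Yes, balanced


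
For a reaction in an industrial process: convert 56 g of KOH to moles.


M(KOH) = 56.11 g/mol
n = mass/M = 56/56.11 = 0.998 mol

0.998 mol


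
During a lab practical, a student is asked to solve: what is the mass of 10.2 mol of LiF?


M(LiF) = 25.94 g/mol
mass = n × M = 10.2 × 25.94 = 264.59 g

264.59 g


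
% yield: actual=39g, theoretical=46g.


% yield = actual/theoretical × 100
= 39/46 × 100
= 84.78%

84.78%


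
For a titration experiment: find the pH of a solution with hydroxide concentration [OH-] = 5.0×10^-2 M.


pOH = -log10([OH-]) = -log10(5.0×10^-2)
= 2 - log10(5.0) = 1.3
pH = 14 - pOH = 14 - 1.3 = 12.7

12.7


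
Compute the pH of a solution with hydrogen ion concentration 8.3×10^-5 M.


pH = -log10([H+]) = -log10(8.3×10^-5)
= 5 - log10(8.3)
= 5 - 0.92
= 4.08

4.08


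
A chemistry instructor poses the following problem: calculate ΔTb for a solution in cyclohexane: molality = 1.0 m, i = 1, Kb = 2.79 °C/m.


ΔTb = Kb × m × i
= 2.79 × 1.0 × 1
= 2.79 °C

2.79 °C


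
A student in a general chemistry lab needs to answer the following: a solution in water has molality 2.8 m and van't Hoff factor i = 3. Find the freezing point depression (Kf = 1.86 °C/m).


ΔTf = Kf × m × i
= 1.86 × 2.8 × 3
= 15.624 °C

15.624 °C


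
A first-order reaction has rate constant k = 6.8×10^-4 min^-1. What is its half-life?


t½ = ln2/k = 0.693147/(6.8×10^-4 min^-1)
= 1019 min

1019 min


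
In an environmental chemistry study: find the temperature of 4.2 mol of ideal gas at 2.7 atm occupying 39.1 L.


PV = nRT  (R = 0.08206 L·atm/(mol·K))
T = PV/(nR) = 2.7×39.1/(4.2×0.08206)
= 105.57/0.344652
= 306.31 K

306.31 K


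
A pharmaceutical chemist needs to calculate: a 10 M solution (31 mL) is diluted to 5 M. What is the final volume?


C1V1 = C2V2
10 × 31 = 5 × V2
V2 = 310/5 = 62.0 mL

62.0 mL


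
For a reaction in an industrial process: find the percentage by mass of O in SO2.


M(SO2) = 1×32.07 + 2×16.0 = 64.07 g/mol
Mass of O = 2 × 16.0 = 32.00 g/mol
% O = 32.00/64.07 × 100 = 49.95%

49.95%


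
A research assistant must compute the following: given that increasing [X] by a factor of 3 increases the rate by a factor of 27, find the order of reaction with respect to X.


rate ∝ [X]^n
3^n = 27 → n = 3
Order in X: 3

3


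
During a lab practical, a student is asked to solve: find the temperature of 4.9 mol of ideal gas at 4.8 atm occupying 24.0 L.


PV = nRT  (R = 0.08206 L·atm/(mol·K))
T = PV/(nR) = 4.8×24.0/(4.9×0.08206)
= 115.20/0.402094
= 286.50 K

286.50 K


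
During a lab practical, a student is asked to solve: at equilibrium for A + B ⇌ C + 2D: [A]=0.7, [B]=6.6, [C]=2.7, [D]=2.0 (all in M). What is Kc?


Kc = [C][D]^2/([A][B])
= (2.7^1 × 2.0^2)/(0.7^1 × 6.6^1)
= 10.8/4.62
= 2.338

2.338


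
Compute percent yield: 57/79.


% yield = actual/theoretical × 100
= 57/79 × 100
= 72.15%

72.15%


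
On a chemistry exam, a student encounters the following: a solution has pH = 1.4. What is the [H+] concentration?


[H+] = 10^(-pH) = 10^(-1.4)
= 3.98×10^-2 M

3.98×10^-2 M


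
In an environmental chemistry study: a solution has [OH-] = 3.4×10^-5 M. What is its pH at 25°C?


pOH = -log10([OH-]) = -log10(3.4×10^-5)
= 5 - log10(3.4) = 4.47
pH = 14 - pOH = 14 - 4.47 = 9.53

9.53


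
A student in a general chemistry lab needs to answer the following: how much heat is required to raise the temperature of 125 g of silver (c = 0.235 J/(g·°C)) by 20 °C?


q = mcΔT = 125 × 0.235 × 20
= 587.50 J

587.50 J


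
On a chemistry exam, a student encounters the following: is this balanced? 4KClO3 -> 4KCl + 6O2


Equation: 4KClO3 -> 4KCl + 6O2
Check atoms: Cl: 4=4, K: 4=4, O: 12=12
Balanced

Yes, balanced


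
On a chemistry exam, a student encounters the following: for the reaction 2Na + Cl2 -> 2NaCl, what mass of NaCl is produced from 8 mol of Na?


Mole ratio NaCl:Na = 2:2
n(NaCl) = 8 × 2/2 = 8.000 mol
mass = 8.000 × 58.44 = 467.52 g

467.52 g


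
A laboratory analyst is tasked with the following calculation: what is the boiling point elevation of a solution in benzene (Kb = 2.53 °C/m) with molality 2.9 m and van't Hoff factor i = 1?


ΔTb = Kb × m × i
= 2.53 × 2.9 × 1
= 7.337 °C

7.337 °C


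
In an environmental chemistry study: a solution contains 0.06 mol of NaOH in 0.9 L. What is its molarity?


M = n/V = 0.06/0.9 = 0.067 mol/L

0.067 M


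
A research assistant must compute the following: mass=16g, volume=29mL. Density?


ρ = mass/volume
= 16/29
= 0.552 g/mL

0.552 g/mL


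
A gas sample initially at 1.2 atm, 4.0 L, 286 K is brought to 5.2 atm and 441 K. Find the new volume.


P1V1/T1 = P2V2/T2
V2 = P1V1T2/(T1P2)
= 1.2×4.0×441/(286×5.2)
= 1.423 L

1.423 L


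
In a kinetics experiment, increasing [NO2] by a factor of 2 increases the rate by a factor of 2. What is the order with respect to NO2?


rate ∝ [NO2]^n
2^n = 2 → n = 1
Order in NO2: 1

1


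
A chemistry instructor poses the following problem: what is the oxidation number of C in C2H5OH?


2x + 6(+1) + (-2) = 0, so x = -2
Oxidation number: -2

-2


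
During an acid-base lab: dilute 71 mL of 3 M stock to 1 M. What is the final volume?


C1V1 = C2V2
3 × 71 = 1 × V2
V2 = 213/1 = 213.0 mL

213.0 mL


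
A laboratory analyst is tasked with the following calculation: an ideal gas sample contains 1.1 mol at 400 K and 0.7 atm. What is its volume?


PV = nRT  (R = 0.08206 L·atm/(mol·K))
V = nRT/P = 1.1×0.08206×400/0.7
= 51.581 L

51.581 L


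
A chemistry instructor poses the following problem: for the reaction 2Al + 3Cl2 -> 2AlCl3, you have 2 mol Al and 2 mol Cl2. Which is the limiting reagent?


Mole ratio available / coefficient:
  Al: 2/2 = 1.000
  Cl2: 2/3 = 0.667
Smaller ratio is limiting.

Cl2


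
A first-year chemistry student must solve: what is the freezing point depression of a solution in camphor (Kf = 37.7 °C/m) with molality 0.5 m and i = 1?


ΔTf = Kf × m × i
= 37.7 × 0.5 × 1
= 18.85 °C

18.85 °C


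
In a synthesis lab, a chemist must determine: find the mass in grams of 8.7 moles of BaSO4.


M(BaSO4) = 233.4 g/mol
mass = n × M = 8.7 × 233.4 = 2030.58 g

2030.58 g


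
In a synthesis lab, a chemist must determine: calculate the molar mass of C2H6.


M(C2H6) = 2×12.01 + 6×1.008
= 24.02 + 6.05
= 30.07 g/mol

30.07 g/mol


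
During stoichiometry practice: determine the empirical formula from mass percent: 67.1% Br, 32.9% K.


Assume 100 g sample. Moles of each element:
  Br: 67.1/79.9 = 0.84 mol
  K: 32.9/39.1 = 0.841 mol
Divide by smallest (0.84):
  Br: 0.84/0.84 = 1.0
  K: 0.841/0.84 = 1.0
Empirical formula: KBr

KBr


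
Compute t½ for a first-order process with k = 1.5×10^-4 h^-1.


t½ = ln2/k = 0.693147/(1.5×10^-4 h^-1)
= 4621 h

4621 h


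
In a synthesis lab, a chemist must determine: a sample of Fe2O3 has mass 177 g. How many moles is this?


M(Fe2O3) = 159.7 g/mol
n = mass/M = 177/159.7 = 1.1083 mol

1.1083 mol


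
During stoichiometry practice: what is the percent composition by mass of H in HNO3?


M(HNO3) = 1×1.008 + 1×14.01 + 3×16.0 = 63.018 g/mol
Mass of H = 1 × 1.008 = 1.008 g/mol
% H = 1.008/63.018 × 100 = 1.60%

1.60%


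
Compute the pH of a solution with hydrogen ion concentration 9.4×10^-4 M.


pH = -log10([H+]) = -log10(9.4×10^-4)
= 4 - log10(9.4)
= 4 - 0.97
= 3.03

3.03


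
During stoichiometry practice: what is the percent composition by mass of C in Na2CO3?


M(Na2CO3) = 2×22.99 + 1×12.01 + 3×16.0 = 105.99 g/mol
Mass of C = 1 × 12.01 = 12.01 g/mol
% C = 12.01/105.99 × 100 = 11.33%

11.33%


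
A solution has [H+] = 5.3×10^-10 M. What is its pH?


pH = -log10([H+]) = -log10(5.3×10^-10)
= 10 - log10(5.3)
= 10 - 0.72
= 9.28

9.28


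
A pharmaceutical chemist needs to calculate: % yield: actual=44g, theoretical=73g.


% yield = actual/theoretical × 100
= 44/73 × 100
= 60.27%

60.27%


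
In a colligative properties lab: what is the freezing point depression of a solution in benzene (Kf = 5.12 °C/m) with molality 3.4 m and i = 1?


ΔTf = Kf × m × i
= 5.12 × 3.4 × 1
= 17.408 °C

17.408 °C


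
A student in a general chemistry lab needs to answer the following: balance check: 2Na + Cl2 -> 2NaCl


Equation: 2Na + Cl2 -> 2NaCl
Check atoms: Cl: 2=2, Na: 2=2
Balanced

Yes, balanced


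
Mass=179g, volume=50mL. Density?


ρ = mass/volume
= 179/50
= 3.58 g/mL

3.58 g/mL


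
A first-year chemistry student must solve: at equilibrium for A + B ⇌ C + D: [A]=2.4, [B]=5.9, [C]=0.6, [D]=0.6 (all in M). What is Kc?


Kc = [C][D]/([A][B])
= (0.6^1 × 0.6^1)/(2.4^1 × 5.9^1)
= 0.36/14.16
= 0.02542

0.02542


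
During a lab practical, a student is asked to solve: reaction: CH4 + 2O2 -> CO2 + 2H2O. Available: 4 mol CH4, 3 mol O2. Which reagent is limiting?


Mole ratio available / coefficient:
  CH4: 4/1 = 4.000
  O2: 3/2 = 1.500
Smaller ratio is limiting.

O2


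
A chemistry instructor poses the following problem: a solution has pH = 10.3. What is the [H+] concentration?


[H+] = 10^(-pH) = 10^(-10.3)
= 5.01×10^-11 M

5.01×10^-11 M


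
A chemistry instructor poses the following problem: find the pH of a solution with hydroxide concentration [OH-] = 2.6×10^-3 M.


pOH = -log10([OH-]) = -log10(2.6×10^-3)
= 3 - log10(2.6) = 2.59
pH = 14 - pOH = 14 - 2.59 = 11.41

11.41


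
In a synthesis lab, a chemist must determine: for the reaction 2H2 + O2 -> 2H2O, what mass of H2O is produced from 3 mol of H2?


Mole ratio H2O:H2 = 2:2
n(H2O) = 3 × 2/2 = 3.000 mol
mass = 3.000 × 18.02 = 54.06 g

54.06 g


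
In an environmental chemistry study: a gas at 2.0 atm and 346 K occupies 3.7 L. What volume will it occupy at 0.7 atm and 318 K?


P1V1/T1 = P2V2/T2
V2 = P1V1T2/(T1P2)
= 2.0×3.7×318/(346×0.7)
= 9.716 L

9.716 L


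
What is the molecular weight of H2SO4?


M(H2SO4) = 2×1.008 + 1×32.07 + 4×16.0
= 2.02 + 32.07 + 64.0
= 98.09 g/mol

98.09 g/mol


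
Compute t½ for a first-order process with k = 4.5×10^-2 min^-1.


t½ = ln2/k = 0.693147/(4.5×10^-2 min^-1)
= 15.40 min

15.40 min


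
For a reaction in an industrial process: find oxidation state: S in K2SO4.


2(+1) + x + 4(-2) = 0, so x = +6
Oxidation number: +6

+6


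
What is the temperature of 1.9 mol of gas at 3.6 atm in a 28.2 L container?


PV = nRT  (R = 0.08206 L·atm/(mol·K))
T = PV/(nR) = 3.6×28.2/(1.9×0.08206)
= 101.52/0.155914
= 651.13 K

651.13 K


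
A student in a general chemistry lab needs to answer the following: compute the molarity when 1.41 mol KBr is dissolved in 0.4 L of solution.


M = n/V = 1.41/0.4 = 3.525 mol/L

3.525 M


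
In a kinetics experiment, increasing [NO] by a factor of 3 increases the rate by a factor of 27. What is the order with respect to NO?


rate ∝ [NO]^n
3^n = 27 → n = 3
Order in NO: 3

3


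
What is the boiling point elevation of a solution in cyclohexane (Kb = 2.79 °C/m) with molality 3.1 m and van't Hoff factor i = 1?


ΔTb = Kb × m × i
= 2.79 × 3.1 × 1
= 8.649 °C

8.649 °C


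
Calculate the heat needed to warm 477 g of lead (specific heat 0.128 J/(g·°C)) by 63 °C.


q = mcΔT = 477 × 0.128 × 63
= 3846.53 J

3846.53 J


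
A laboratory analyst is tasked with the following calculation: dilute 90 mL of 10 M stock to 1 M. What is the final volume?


C1V1 = C2V2
10 × 90 = 1 × V2
V2 = 900/1 = 900.0 mL

900.0 mL


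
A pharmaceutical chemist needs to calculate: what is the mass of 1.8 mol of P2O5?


M(P2O5) = 141.94 g/mol
mass = n × M = 1.8 × 141.94 = 255.49 g

255.49 g


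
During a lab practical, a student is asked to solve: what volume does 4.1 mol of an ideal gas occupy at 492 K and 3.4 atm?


PV = nRT  (R = 0.08206 L·atm/(mol·K))
V = nRT/P = 4.1×0.08206×492/3.4
= 48.686 L

48.686 L


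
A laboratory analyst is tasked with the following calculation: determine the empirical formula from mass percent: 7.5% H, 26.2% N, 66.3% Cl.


Assume 100 g sample. Moles of each element:
  H: 7.5/1.008 = 7.44 mol
  N: 26.2/14.01 = 1.87 mol
  Cl: 66.3/35.45 = 1.87 mol
Divide by smallest (1.87):
  H: 7.44/1.87 = 3.98
  N: 1.87/1.87 = 1.0
  Cl: 1.87/1.87 = 1.0
Empirical formula: NH4Cl

NH4Cl


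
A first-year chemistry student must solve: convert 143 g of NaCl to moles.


M(NaCl) = 58.44 g/mol
n = mass/M = 143/58.44 = 2.447 mol

2.447 mol


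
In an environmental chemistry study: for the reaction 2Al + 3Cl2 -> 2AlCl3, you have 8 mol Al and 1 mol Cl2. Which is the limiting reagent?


Mole ratio available / coefficient:
  Al: 8/2 = 4.000
  Cl2: 1/3 = 0.333
Smaller ratio is limiting.

Cl2


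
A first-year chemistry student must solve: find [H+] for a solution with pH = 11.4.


[H+] = 10^(-pH) = 10^(-11.4)
= 3.98×10^-12 M

3.98×10^-12 M


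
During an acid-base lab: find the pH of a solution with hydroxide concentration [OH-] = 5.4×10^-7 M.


pOH = -log10([OH-]) = -log10(5.4×10^-7)
= 7 - log10(5.4) = 6.27
pH = 14 - pOH = 14 - 6.27 = 7.73

7.73


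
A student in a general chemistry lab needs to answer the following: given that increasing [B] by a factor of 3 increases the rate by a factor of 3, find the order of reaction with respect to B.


rate ∝ [B]^n
3^n = 3 → n = 1
Order in B: 1

1


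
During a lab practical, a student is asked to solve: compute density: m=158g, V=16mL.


ρ = mass/volume
= 158/16
= 9.875 g/mL

9.875 g/mL


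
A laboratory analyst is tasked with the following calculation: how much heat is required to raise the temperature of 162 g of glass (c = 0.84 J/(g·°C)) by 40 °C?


q = mcΔT = 162 × 0.84 × 40
= 5443.20 J

5443.20 J


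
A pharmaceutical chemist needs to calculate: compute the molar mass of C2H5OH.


M(C2H5OH) = 2×12.01 + 6×1.008 + 1×16.0
= 24.02 + 6.05 + 16.0
= 46.07 g/mol

46.07 g/mol


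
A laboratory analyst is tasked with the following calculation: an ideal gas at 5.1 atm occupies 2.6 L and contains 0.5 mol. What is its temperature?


PV = nRT  (R = 0.08206 L·atm/(mol·K))
T = PV/(nR) = 5.1×2.6/(0.5×0.08206)
= 13.26/0.041030
= 323.18 K

323.18 K


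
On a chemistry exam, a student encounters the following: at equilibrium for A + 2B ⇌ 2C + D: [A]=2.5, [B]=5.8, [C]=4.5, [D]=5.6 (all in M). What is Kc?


Kc = [C]^2[D]/([A][B]^2)
= (4.5^2 × 5.6^1)/(2.5^1 × 5.8^2)
= 113.4/84.1
= 1.348

1.348


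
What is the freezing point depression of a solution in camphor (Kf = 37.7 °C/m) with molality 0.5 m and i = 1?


ΔTf = Kf × m × i
= 37.7 × 0.5 × 1
= 18.85 °C

18.85 °C


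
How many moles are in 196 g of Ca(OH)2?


M(Ca(OH)2) = 74.1 g/mol
n = mass/M = 196/74.1 = 2.6451 mol

2.6451 mol


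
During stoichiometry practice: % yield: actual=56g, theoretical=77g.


% yield = actual/theoretical × 100
= 56/77 × 100
= 72.73%

72.73%


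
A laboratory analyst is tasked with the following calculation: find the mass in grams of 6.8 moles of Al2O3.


M(Al2O3) = 101.96 g/mol
mass = n × M = 6.8 × 101.96 = 693.33 g

693.33 g


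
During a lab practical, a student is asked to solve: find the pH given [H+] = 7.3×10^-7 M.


pH = -log10([H+]) = -log10(7.3×10^-7)
= 7 - log10(7.3)
= 7 - 0.86
= 6.14

6.14


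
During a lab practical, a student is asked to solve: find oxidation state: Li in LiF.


Group 1 metal: +1
Oxidation number: +1

+1


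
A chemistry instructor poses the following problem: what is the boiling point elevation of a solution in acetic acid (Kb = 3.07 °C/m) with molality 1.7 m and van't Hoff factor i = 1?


ΔTb = Kb × m × i
= 3.07 × 1.7 × 1
= 5.219 °C

5.219 °C


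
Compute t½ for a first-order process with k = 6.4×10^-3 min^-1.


t½ = ln2/k = 0.693147/(6.4×10^-3 min^-1)
= 108.3 min

108.3 min


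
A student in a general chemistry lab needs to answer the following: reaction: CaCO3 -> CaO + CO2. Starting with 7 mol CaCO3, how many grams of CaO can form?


Mole ratio CaO:CaCO3 = 1:1
n(CaO) = 7 × 1/1 = 7.000 mol
mass = 7.000 × 56.08 = 392.56 g

392.56 g


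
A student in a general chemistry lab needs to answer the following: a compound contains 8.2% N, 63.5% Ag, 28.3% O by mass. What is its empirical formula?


Assume 100 g sample. Moles of each element:
  N: 8.2/14.01 = 0.585 mol
  Ag: 63.5/107.87 = 0.589 mol
  O: 28.3/16.0 = 1.769 mol
Divide by smallest (0.585):
  N: 0.585/0.585 = 1.0
  Ag: 0.589/0.585 = 1.01
  O: 1.769/0.585 = 3.02
Empirical formula: AgNO3

AgNO3


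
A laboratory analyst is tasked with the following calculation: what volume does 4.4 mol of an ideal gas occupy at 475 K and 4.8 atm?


PV = nRT  (R = 0.08206 L·atm/(mol·K))
V = nRT/P = 4.4×0.08206×475/4.8
= 35.73 L

35.73 L


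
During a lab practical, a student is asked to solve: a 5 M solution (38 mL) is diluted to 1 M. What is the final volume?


C1V1 = C2V2
5 × 38 = 1 × V2
V2 = 190/1 = 190.0 mL

190.0 mL


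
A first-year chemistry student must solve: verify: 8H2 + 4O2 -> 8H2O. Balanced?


Equation: 8H2 + 4O2 -> 8H2O
Check atoms: H: 16=16, O: 8=8
Balanced

Yes, balanced


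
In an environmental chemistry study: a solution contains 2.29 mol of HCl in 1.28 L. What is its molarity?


M = n/V = 2.29/1.28 = 1.789 mol/L

1.789 M


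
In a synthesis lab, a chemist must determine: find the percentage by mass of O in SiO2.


M(SiO2) = 1×28.09 + 2×16.0 = 60.09 g/mol
Mass of O = 2 × 16.0 = 32.00 g/mol
% O = 32.00/60.09 × 100 = 53.25%

53.25%


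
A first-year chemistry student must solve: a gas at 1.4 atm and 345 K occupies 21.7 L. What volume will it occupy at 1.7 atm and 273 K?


P1V1/T1 = P2V2/T2
V2 = P1V1T2/(T1P2)
= 1.4×21.7×273/(345×1.7)
= 14.141 L

14.141 L


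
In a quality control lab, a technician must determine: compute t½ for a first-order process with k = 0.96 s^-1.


t½ = ln2/k = 0.693147/(0.96 s^-1)
= 0.7220 s

0.7220 s


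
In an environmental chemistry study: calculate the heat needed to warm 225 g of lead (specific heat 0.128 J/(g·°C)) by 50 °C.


q = mcΔT = 225 × 0.128 × 50
= 1440.00 J

1440.00 J


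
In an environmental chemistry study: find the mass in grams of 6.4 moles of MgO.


M(MgO) = 40.31 g/mol
mass = n × M = 6.4 × 40.31 = 257.98 g

257.98 g


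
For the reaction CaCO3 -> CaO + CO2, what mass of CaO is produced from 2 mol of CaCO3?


Mole ratio CaO:CaCO3 = 1:1
n(CaO) = 2 × 1/1 = 2.000 mol
mass = 2.000 × 56.08 = 112.16 g

112.16 g


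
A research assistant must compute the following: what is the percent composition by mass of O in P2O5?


M(P2O5) = 2×30.97 + 5×16.0 = 141.94 g/mol
Mass of O = 5 × 16.0 = 80.00 g/mol
% O = 80.00/141.94 × 100 = 56.36%

56.36%


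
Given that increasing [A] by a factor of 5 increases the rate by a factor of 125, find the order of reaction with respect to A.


rate ∝ [A]^n
5^n = 125 → n = 3
Order in A: 3

3


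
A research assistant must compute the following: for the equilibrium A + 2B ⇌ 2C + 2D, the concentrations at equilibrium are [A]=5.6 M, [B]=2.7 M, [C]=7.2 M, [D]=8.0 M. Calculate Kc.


Kc = [C]^2[D]^2/([A][B]^2)
= (7.2^2 × 8.0^2)/(5.6^1 × 2.7^2)
= 3317.76/40.824
= 81.27

81.27


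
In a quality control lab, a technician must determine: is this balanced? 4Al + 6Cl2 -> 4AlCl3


Equation: 4Al + 6Cl2 -> 4AlCl3
Check atoms: Al: 4=4, Cl: 12=12
Balanced

Yes, balanced


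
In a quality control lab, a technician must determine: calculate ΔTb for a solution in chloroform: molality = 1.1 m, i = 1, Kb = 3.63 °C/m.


ΔTb = Kb × m × i
= 3.63 × 1.1 × 1
= 3.993 °C

3.993 °C


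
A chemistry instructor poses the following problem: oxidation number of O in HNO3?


O is usually -2
Oxidation number: -2

-2


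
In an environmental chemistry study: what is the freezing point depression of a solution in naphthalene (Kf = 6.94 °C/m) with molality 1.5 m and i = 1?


ΔTf = Kf × m × i
= 6.94 × 1.5 × 1
= 10.41 °C

10.41 °C


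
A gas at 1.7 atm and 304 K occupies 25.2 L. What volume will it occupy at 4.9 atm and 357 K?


P1V1/T1 = P2V2/T2
V2 = P1V1T2/(T1P2)
= 1.7×25.2×357/(304×4.9)
= 10.267 L

10.267 L


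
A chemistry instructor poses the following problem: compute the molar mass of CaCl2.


M(CaCl2) = 1×40.08 + 2×35.45
= 40.08 + 70.9
= 110.98 g/mol

110.98 g/mol


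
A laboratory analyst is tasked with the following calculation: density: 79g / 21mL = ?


ρ = mass/volume
= 79/21
= 3.762 g/mL

3.762 g/mL


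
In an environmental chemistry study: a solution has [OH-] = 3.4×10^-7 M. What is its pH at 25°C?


pOH = -log10([OH-]) = -log10(3.4×10^-7)
= 7 - log10(3.4) = 6.47
pH = 14 - pOH = 14 - 6.47 = 7.53

7.53


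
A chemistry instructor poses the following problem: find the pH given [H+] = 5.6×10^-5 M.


pH = -log10([H+]) = -log10(5.6×10^-5)
= 5 - log10(5.6)
= 5 - 0.75
= 4.25

4.25


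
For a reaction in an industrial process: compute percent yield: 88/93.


% yield = actual/theoretical × 100
= 88/93 × 100
= 94.62%

94.62%


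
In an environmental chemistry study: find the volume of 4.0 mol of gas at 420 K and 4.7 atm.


PV = nRT  (R = 0.08206 L·atm/(mol·K))
V = nRT/P = 4.0×0.08206×420/4.7
= 29.332 L

29.332 L


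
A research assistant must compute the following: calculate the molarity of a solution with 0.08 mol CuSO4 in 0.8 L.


M = n/V = 0.08/0.8 = 0.100 mol/L

0.100 M


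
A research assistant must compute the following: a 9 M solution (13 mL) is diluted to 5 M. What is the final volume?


C1V1 = C2V2
9 × 13 = 5 × V2
V2 = 117/5 = 23.4 mL

23.4 mL


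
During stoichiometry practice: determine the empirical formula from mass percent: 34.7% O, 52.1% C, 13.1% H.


Assume 100 g sample. Moles of each element:
  O: 34.7/16.0 = 2.169 mol
  C: 52.1/12.01 = 4.338 mol
  H: 13.1/1.008 = 12.996 mol
Divide by smallest (2.169):
  O: 2.169/2.169 = 1.0
  C: 4.338/2.169 = 2.0
  H: 12.996/2.169 = 5.99
Empirical formula: C2H6O

C2H6O


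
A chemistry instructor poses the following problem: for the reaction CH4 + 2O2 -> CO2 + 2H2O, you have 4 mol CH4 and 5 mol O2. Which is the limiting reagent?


Mole ratio available / coefficient:
  CH4: 4/1 = 4.000
  O2: 5/2 = 2.500
Smaller ratio is limiting.

O2


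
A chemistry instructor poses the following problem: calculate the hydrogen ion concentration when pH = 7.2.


[H+] = 10^(-pH) = 10^(-7.2)
= 6.31×10^-8 M

6.31×10^-8 M


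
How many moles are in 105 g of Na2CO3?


M(Na2CO3) = 105.99 g/mol
n = mass/M = 105/105.99 = 0.9907 mol

0.9907 mol


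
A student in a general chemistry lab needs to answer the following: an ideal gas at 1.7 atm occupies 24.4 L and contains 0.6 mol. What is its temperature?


PV = nRT  (R = 0.08206 L·atm/(mol·K))
T = PV/(nR) = 1.7×24.4/(0.6×0.08206)
= 41.48/0.049236
= 842.47 K

842.47 K


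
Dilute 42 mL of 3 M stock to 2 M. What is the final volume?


C1V1 = C2V2
3 × 42 = 2 × V2
V2 = 126/2 = 63.0 mL

63.0 mL


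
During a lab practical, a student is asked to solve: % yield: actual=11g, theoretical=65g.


% yield = actual/theoretical × 100
= 11/65 × 100
= 16.92%

16.92%


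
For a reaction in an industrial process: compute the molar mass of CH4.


M(CH4) = 1×12.01 + 4×1.008
= 12.01 + 4.03
= 16.04 g/mol

16.04 g/mol


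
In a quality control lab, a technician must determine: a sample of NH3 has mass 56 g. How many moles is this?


M(NH3) = 17.03 g/mol
n = mass/M = 56/17.03 = 3.2883 mol

3.2883 mol


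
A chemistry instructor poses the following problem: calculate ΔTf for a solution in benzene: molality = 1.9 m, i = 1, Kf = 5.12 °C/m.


ΔTf = Kf × m × i
= 5.12 × 1.9 × 1
= 9.728 °C

9.728 °C


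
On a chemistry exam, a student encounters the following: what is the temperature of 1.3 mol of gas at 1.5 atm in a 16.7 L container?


PV = nRT  (R = 0.08206 L·atm/(mol·K))
T = PV/(nR) = 1.5×16.7/(1.3×0.08206)
= 25.05/0.106678
= 234.82 K

234.82 K


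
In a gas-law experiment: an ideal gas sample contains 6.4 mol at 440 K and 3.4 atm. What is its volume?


PV = nRT  (R = 0.08206 L·atm/(mol·K))
V = nRT/P = 6.4×0.08206×440/3.4
= 67.965 L

67.965 L


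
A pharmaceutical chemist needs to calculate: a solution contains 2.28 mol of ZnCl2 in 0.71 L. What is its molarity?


M = n/V = 2.28/0.71 = 3.211 mol/L

3.211 M


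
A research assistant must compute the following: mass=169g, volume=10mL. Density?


ρ = mass/volume
= 169/10
= 16.9 g/mL

16.9 g/mL


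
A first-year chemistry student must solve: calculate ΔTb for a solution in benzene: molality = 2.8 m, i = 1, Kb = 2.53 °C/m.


ΔTb = Kb × m × i
= 2.53 × 2.8 × 1
= 7.084 °C

7.084 °C


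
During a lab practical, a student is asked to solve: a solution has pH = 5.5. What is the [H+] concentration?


[H+] = 10^(-pH) = 10^(-5.5)
= 3.16×10^-6 M

3.16×10^-6 M


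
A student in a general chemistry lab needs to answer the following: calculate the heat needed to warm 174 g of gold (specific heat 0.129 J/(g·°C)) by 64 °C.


q = mcΔT = 174 × 0.129 × 64
= 1436.54 J

1436.54 J


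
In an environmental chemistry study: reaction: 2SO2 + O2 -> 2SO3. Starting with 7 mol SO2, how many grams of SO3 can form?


Mole ratio SO3:SO2 = 2:2
n(SO3) = 7 × 2/2 = 7.000 mol
mass = 7.000 × 80.07 = 560.49 g

560.49 g


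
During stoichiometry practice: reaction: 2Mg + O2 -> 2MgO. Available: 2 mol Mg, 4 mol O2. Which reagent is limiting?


Mole ratio available / coefficient:
  Mg: 2/2 = 1.000
  O2: 4/1 = 4.000
Smaller ratio is limiting.

Mg


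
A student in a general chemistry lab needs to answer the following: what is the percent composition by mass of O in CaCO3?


M(CaCO3) = 1×40.08 + 1×12.01 + 3×16.0 = 100.09 g/mol
Mass of O = 3 × 16.0 = 48.00 g/mol
% O = 48.00/100.09 × 100 = 47.96%

47.96%


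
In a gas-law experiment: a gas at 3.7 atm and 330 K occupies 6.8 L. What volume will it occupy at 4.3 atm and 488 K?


P1V1/T1 = P2V2/T2
V2 = P1V1T2/(T1P2)
= 3.7×6.8×488/(330×4.3)
= 8.653 L

8.653 L


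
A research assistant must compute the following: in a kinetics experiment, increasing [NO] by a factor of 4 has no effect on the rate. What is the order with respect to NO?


rate ∝ [NO]^n
rate ∝ [NO]^0
Order in NO: 0

0


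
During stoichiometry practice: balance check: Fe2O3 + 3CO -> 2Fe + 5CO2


Equation: Fe2O3 + 3CO -> 2Fe + 5CO2
Check atoms: C: 3≠5, Fe: 2=2, O: 6≠10
Not balanced

No, not balanced


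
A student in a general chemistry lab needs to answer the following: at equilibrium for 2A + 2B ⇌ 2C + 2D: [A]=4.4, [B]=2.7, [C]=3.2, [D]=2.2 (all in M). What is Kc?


Kc = [C]^2[D]^2/([A]^2[B]^2)
= (3.2^2 × 2.2^2)/(4.4^2 × 2.7^2)
= 49.5616/141.1344
= 0.3512

0.3512


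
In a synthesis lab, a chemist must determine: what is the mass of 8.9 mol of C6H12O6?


M(C6H12O6) = 180.16 g/mol
mass = n × M = 8.9 × 180.16 = 1603.42 g

1603.42 g


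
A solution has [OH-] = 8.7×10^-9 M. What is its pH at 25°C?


pOH = -log10([OH-]) = -log10(8.7×10^-9)
= 9 - log10(8.7) = 8.06
pH = 14 - pOH = 14 - 8.06 = 5.94

5.94


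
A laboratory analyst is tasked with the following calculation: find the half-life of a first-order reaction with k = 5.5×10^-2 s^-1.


t½ = ln2/k = 0.693147/(5.5×10^-2 s^-1)
= 12.60 s

12.60 s


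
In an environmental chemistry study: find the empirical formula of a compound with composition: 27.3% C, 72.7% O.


Assume 100 g sample. Moles of each element:
  C: 27.3/12.01 = 2.273 mol
  O: 72.7/16.0 = 4.544 mol
Divide by smallest (2.273):
  C: 2.273/2.273 = 1.0
  O: 4.544/2.273 = 2.0
Empirical formula: CO2

CO2


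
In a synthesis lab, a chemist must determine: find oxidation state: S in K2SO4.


2(+1) + x + 4(-2) = 0, so x = +6
Oxidation number: +6

+6


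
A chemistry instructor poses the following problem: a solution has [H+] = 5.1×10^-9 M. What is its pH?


pH = -log10([H+]) = -log10(5.1×10^-9)
= 9 - log10(5.1)
= 9 - 0.71
= 8.29

8.29


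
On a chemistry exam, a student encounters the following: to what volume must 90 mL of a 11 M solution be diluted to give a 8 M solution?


C1V1 = C2V2
11 × 90 = 8 × V2
V2 = 990/8 = 123.75 mL

123.75 mL
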